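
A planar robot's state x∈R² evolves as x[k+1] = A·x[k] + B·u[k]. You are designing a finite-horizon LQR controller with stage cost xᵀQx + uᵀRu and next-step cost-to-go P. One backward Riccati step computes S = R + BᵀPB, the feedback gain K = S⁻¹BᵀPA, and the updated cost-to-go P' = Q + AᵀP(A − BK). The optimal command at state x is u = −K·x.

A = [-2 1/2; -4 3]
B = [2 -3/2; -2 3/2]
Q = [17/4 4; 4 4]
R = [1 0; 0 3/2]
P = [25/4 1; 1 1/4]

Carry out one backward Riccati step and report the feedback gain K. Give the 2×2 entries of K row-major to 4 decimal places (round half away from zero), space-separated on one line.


BᵀP = [10.5000 1.5000; -7.8750 -1.1250]
S = R + BᵀPB = [1 0; 0 3/2] + [18.0000 -13.5000; -13.5000 10.1250] = [19.0000 -13.5000; -13.5000 11.6250]
BᵀPA = [-27.0000 9.7500; 20.2500 -7.3125]
K = S⁻¹·BᵀPA = [-1.0485 0.3786; 0.5243 -0.1893]
A−BK = [0.8835 -0.5413; -6.8835 4.0413]
AᵀP(A−BK) = [6.0728 -3.1930; -3.1930 1.7363]
P' = Q + AᵀP(A−BK) = [10.3228 0.8070; 0.8070 5.7363]
tr(P') = 16.0592

-1.0485 0.3786 0.5243 -0.1893


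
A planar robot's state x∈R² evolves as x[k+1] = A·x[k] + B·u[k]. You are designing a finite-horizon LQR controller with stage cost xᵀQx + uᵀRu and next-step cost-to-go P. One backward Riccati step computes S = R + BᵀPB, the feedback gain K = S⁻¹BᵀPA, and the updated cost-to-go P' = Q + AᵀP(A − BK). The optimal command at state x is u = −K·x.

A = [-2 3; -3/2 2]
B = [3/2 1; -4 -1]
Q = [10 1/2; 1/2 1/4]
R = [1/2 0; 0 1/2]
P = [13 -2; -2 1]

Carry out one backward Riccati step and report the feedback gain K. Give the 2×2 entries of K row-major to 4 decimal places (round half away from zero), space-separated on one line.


BᵀP = [27.5000 -7.0000; 15.0000 -3.0000]
S = R + BᵀPB = [1/2 0; 0 1/2] + [69.2500 34.5000; 34.5000 18.0000] = [69.7500 34.5000; 34.5000 18.5000]
BᵀPA = [-44.5000 68.5000; -25.5000 39.0000]
K = S⁻¹·BᵀPA = [0.5643 -0.7815; -2.4307 3.5655]
A−BK = [-0.4157 0.6067; -1.6735 2.4395]
AᵀP(A−BK) = [5.3780 -7.8564; -7.8564 11.4782]
P' = Q + AᵀP(A−BK) = [15.3780 -7.3564; -7.3564 11.7282]
tr(P') = 27.1061

0.5643 -0.7815 -2.4307 3.5655


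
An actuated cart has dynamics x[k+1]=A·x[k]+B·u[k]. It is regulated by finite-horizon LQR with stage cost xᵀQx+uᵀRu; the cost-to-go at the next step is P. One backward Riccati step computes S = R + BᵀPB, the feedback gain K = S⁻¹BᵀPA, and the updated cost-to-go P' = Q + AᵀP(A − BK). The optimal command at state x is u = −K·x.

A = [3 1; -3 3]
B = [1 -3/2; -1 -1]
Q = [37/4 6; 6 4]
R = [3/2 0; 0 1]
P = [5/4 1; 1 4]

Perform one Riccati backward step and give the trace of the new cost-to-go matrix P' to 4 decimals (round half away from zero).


BᵀP = [0.2500 -3.0000; -2.8750 -5.5000]
S = R + BᵀPB = [3/2 0; 0 1] + [3.2500 2.6250; 2.6250 9.8125] = [4.7500 2.6250; 2.6250 10.8125]
BᵀPA = [9.7500 -8.7500; 7.8750 -19.3750]
K = S⁻¹·BᵀPA = [1.9058 -0.9838; 0.2656 -1.5531]
A−BK = [1.4926 -0.3457; -0.8285 0.4631]
AᵀP(A−BK) = [8.5762 -4.4273; -4.4273 4.5509]
P' = Q + AᵀP(A−BK) = [17.8262 1.5727; 1.5727 8.5509]
tr(P') = 26.3772

26.3772


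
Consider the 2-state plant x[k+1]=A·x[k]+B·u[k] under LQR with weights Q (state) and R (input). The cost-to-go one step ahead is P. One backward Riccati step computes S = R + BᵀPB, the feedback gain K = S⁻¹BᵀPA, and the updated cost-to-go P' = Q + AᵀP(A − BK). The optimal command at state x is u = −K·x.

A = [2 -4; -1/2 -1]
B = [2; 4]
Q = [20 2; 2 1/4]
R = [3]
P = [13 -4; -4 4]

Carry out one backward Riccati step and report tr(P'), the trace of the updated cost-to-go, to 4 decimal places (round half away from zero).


214.7045

BᵀP = [10.0000 8.0000]
S = R + BᵀPB = [3] + [52.0000] = [55.0000]
BᵀPA = [16.0000 -48.0000]
K = S⁻¹·BᵀPA = [0.2909 -0.8727]
A−BK = [1.4182 -2.2545; -1.6636 2.4909]
AᵀP(A−BK) = [56.3455 -88.0364; -88.0364 138.1091]
P' = Q + AᵀP(A−BK) = [76.3455 -86.0364; -86.0364 138.3591]
tr(P') = 214.7045


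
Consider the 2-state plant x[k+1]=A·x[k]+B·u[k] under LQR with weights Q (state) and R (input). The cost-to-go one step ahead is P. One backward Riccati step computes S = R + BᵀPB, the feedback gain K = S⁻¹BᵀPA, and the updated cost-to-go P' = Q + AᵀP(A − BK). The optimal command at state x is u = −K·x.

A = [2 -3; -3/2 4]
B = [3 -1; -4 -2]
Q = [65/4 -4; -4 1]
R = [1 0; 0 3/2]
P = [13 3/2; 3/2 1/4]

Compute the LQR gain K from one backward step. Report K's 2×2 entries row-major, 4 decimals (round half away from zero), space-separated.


0.5868 -0.9137 -0.2570 0.1606

BᵀP = [33.0000 3.5000; -16.0000 -2.0000]
S = R + BᵀPB = [1 0; 0 3/2] + [85.0000 -40.0000; -40.0000 20.0000] = [86.0000 -40.0000; -40.0000 21.5000]
BᵀPA = [60.7500 -85.0000; -29.0000 40.0000]
K = S⁻¹·BᵀPA = [0.5868 -0.9137; -0.2570 0.1606]
A−BK = [-0.0176 -0.0984; 0.3333 0.6667]
AᵀP(A−BK) = [0.4577 -0.5868; -0.5868 0.9137]
P' = Q + AᵀP(A−BK) = [16.7077 -4.5868; -4.5868 1.9137]
tr(P') = 18.6214


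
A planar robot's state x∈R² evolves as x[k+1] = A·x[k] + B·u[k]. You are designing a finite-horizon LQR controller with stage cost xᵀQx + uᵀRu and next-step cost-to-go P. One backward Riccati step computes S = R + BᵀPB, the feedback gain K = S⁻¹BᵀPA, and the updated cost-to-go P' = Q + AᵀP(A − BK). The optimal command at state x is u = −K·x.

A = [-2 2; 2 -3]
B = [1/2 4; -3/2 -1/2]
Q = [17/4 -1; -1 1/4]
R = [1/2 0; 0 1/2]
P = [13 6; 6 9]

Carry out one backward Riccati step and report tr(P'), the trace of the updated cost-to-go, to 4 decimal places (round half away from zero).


7.0780

BᵀP = [-2.5000 -10.5000; 49.0000 19.5000]
S = R + BᵀPB = [1/2 0; 0 1/2] + [14.5000 -4.7500; -4.7500 186.2500] = [15.0000 -4.7500; -4.7500 186.7500]
BᵀPA = [-16.0000 26.5000; -59.0000 39.5000]
K = S⁻¹·BᵀPA = [-1.1762 1.8485; -0.3458 0.2585]
A−BK = [-0.0285 0.0416; 0.0628 -0.0979]
AᵀP(A−BK) = [0.7761 -1.1702; -1.1702 1.8019]
P' = Q + AᵀP(A−BK) = [5.0261 -2.1702; -2.1702 2.0519]
tr(P') = 7.0780


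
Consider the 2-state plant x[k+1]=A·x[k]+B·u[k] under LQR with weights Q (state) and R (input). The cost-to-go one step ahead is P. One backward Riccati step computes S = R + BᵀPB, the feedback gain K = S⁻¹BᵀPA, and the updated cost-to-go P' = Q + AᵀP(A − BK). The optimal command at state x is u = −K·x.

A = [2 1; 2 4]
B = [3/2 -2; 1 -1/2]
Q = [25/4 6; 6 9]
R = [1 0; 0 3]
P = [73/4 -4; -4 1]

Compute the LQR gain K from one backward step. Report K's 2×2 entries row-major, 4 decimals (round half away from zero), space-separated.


0.7329 0.1928 -0.3161 0.0590

BᵀP = [23.3750 -5.0000; -34.5000 7.5000]
S = R + BᵀPB = [1 0; 0 3] + [30.0625 -44.2500; -44.2500 65.2500] = [31.0625 -44.2500; -44.2500 68.2500]
BᵀPA = [36.7500 3.3750; -54.0000 -4.5000]
K = S⁻¹·BᵀPA = [0.7329 0.1928; -0.3161 0.0590]
A−BK = [0.2686 0.8289; 1.1091 3.8368]
AᵀP(A−BK) = [1.0003 0.6043; 0.6043 1.8651]
P' = Q + AᵀP(A−BK) = [7.2503 6.6043; 6.6043 10.8651]
tr(P') = 18.1154


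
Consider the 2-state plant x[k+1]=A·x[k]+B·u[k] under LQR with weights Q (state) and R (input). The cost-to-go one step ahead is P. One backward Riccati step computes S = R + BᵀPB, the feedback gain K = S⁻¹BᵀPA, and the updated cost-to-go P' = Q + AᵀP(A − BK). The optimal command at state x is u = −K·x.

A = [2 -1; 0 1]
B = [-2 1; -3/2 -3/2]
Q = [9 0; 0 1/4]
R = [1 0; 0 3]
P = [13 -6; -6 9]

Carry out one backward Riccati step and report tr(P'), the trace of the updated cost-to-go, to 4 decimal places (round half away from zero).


BᵀP = [-17.0000 -1.5000; 22.0000 -19.5000]
S = R + BᵀPB = [1 0; 0 3] + [36.2500 -14.7500; -14.7500 51.2500] = [37.2500 -14.7500; -14.7500 54.2500]
BᵀPA = [-34.0000 15.5000; 44.0000 -41.5000]
K = S⁻¹·BᵀPA = [-0.6630 0.1269; 0.6308 -0.7305]
A−BK = [0.0433 -0.0158; -0.0482 0.0946]
AᵀP(A−BK) = [1.7036 -1.5455; -1.5455 1.7186]
P' = Q + AᵀP(A−BK) = [10.7036 -1.5455; -1.5455 1.9686]
tr(P') = 12.6722

12.6722


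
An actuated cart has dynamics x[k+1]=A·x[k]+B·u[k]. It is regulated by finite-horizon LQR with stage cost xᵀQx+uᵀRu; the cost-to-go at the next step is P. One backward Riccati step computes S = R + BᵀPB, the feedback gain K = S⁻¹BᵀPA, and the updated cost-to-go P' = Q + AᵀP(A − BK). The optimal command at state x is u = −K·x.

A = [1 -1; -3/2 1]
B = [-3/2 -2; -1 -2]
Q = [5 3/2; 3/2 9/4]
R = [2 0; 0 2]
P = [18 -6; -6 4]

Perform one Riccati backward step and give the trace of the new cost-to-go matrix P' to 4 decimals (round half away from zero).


33.1373

BᵀP = [-21.0000 5.0000; -24.0000 4.0000]
S = R + BᵀPB = [2 0; 0 2] + [26.5000 32.0000; 32.0000 40.0000] = [28.5000 32.0000; 32.0000 42.0000]
BᵀPA = [-28.5000 26.0000; -30.0000 28.0000]
K = S⁻¹·BᵀPA = [-1.3699 1.1329; 0.3295 -0.1965]
A−BK = [-0.3960 0.3064; -2.2110 1.7399]
AᵀP(A−BK) = [15.8410 -12.6069; -12.6069 10.0462]
P' = Q + AᵀP(A−BK) = [20.8410 -11.1069; -11.1069 12.2962]
tr(P') = 33.1373


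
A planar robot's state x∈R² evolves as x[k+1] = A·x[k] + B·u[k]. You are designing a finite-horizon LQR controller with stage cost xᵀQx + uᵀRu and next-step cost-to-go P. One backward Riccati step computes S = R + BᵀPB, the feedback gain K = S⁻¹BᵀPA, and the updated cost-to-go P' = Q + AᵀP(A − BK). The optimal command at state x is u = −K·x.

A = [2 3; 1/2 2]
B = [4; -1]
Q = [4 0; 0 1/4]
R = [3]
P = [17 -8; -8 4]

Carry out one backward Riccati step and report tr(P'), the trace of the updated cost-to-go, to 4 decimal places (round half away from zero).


BᵀP = [76.0000 -36.0000]
S = R + BᵀPB = [3] + [340.0000] = [343.0000]
BᵀPA = [134.0000 156.0000]
K = S⁻¹·BᵀPA = [0.3907 0.4548]
A−BK = [0.4373 1.1808; 0.8907 2.4548]
AᵀP(A−BK) = [0.6501 1.0554; 1.0554 2.0496]
P' = Q + AᵀP(A−BK) = [4.6501 1.0554; 1.0554 2.2996]
tr(P') = 6.9497

6.9497


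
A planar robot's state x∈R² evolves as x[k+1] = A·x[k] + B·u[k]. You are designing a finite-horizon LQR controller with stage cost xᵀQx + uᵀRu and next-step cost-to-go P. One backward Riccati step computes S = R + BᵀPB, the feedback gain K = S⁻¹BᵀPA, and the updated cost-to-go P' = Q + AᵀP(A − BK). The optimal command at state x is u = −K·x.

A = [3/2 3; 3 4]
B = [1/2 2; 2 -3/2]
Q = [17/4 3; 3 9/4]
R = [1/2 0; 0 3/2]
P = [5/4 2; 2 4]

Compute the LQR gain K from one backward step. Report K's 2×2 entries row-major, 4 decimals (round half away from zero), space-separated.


BᵀP = [4.6250 9.0000; -0.5000 -2.0000]
S = R + BᵀPB = [1/2 0; 0 3/2] + [20.3125 -4.2500; -4.2500 2.0000] = [20.8125 -4.2500; -4.2500 3.5000]
BᵀPA = [33.9375 49.8750; -6.7500 -9.5000]
K = S⁻¹·BᵀPA = [1.6446 2.4495; 0.0685 0.2601]
A−BK = [0.5408 1.2550; -0.1865 -0.5088]
AᵀP(A−BK) = [1.4606 2.2504; 2.2504 3.5516]
P' = Q + AᵀP(A−BK) = [5.7106 5.2504; 5.2504 5.8016]
tr(P') = 11.5123

1.6446 2.4495 0.0685 0.2601


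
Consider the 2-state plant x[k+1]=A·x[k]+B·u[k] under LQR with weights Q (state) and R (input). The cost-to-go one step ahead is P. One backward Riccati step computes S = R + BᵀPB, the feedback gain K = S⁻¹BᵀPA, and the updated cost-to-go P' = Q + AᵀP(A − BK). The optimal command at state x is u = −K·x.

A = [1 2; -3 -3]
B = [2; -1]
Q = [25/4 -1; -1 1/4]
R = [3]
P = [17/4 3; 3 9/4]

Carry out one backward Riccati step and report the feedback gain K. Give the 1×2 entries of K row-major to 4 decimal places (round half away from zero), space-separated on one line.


-0.5610 -0.0244

BᵀP = [5.5000 3.7500]
S = R + BᵀPB = [3] + [7.2500] = [10.2500]
BᵀPA = [-5.7500 -0.2500]
K = S⁻¹·BᵀPA = [-0.5610 -0.0244]
A−BK = [2.1220 2.0488; -3.5610 -3.0244]
AᵀP(A−BK) = [3.2744 1.6098; 1.6098 1.2439]
P' = Q + AᵀP(A−BK) = [9.5244 0.6098; 0.6098 1.4939]
tr(P') = 11.0183


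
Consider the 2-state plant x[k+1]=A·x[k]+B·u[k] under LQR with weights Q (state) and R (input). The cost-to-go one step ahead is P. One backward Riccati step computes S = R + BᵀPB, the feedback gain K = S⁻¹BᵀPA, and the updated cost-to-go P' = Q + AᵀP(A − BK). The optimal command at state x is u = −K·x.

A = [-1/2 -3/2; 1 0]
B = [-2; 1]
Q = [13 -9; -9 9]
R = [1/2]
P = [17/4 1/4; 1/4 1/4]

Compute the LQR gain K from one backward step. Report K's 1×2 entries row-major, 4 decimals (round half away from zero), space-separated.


BᵀP = [-8.2500 -0.2500]
S = R + BᵀPB = [1/2] + [16.2500] = [16.7500]
BᵀPA = [3.8750 12.3750]
K = S⁻¹·BᵀPA = [0.2313 0.7388]
A−BK = [-0.0373 -0.0224; 0.7687 -0.7388]
AᵀP(A−BK) = [0.1660 -0.0504; -0.0504 0.4198]
P' = Q + AᵀP(A−BK) = [13.1660 -9.0504; -9.0504 9.4198]
tr(P') = 22.5858

0.2313 0.7388


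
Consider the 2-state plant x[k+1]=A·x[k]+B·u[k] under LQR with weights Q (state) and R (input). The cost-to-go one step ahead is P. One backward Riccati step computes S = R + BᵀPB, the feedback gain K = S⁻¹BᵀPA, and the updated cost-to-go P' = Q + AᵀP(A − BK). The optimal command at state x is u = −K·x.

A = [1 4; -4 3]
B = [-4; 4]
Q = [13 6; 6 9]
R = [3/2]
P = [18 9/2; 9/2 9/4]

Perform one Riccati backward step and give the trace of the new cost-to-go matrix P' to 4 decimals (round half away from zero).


129.1260

BᵀP = [-54.0000 -9.0000]
S = R + BᵀPB = [3/2] + [180.0000] = [181.5000]
BᵀPA = [-18.0000 -243.0000]
K = S⁻¹·BᵀPA = [-0.0992 -1.3388]
A−BK = [0.6033 -1.3554; -3.6033 8.3554]
AᵀP(A−BK) = [16.2149 -37.5992; -37.5992 90.9112]
P' = Q + AᵀP(A−BK) = [29.2149 -31.5992; -31.5992 99.9112]
tr(P') = 129.1260


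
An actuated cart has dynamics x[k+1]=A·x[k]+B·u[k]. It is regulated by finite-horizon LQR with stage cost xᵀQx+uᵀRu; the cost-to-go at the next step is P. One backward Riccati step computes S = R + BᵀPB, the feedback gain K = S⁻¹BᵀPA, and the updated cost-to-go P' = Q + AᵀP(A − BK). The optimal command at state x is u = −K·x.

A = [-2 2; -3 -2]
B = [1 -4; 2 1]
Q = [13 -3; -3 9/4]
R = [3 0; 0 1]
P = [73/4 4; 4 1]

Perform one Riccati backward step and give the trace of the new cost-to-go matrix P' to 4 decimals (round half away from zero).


BᵀP = [26.2500 6.0000; -69.0000 -15.0000]
S = R + BᵀPB = [3 0; 0 1] + [38.2500 -99.0000; -99.0000 261.0000] = [41.2500 -99.0000; -99.0000 262.0000]
BᵀPA = [-70.5000 40.5000; 183.0000 -108.0000]
K = S⁻¹·BᵀPA = [-0.3517 -0.0805; 0.5656 -0.4426]
A−BK = [0.6140 0.3100; -2.8621 -1.3964]
AᵀP(A−BK) = [1.7042 0.3264; 0.3264 0.4560]
P' = Q + AᵀP(A−BK) = [14.7042 -2.6736; -2.6736 2.7060]
tr(P') = 17.4102

17.4102


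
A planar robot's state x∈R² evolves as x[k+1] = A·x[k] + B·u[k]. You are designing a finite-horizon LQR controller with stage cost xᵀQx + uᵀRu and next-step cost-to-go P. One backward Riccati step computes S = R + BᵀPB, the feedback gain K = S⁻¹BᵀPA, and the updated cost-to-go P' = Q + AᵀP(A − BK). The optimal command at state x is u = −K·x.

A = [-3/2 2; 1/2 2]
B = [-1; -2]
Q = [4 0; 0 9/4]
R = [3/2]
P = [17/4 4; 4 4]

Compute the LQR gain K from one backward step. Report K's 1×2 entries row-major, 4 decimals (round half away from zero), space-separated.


0.3278 -1.2848

BᵀP = [-12.2500 -12.0000]
S = R + BᵀPB = [3/2] + [36.2500] = [37.7500]
BᵀPA = [12.3750 -48.5000]
K = S⁻¹·BᵀPA = [0.3278 -1.2848]
A−BK = [-1.1722 0.7152; 1.1556 -0.5695]
AᵀP(A−BK) = [0.5058 -0.8510; -0.8510 2.6887]
P' = Q + AᵀP(A−BK) = [4.5058 -0.8510; -0.8510 4.9387]
tr(P') = 9.4445


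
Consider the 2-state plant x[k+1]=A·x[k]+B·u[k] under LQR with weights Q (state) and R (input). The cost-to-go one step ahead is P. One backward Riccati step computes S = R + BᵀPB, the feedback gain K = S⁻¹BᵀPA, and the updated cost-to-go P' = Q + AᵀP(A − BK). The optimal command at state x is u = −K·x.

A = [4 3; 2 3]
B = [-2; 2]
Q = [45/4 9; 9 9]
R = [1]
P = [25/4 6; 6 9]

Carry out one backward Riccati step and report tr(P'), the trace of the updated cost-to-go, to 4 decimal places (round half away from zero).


BᵀP = [-0.5000 6.0000]
S = R + BᵀPB = [1] + [13.0000] = [14.0000]
BᵀPA = [10.0000 16.5000]
K = S⁻¹·BᵀPA = [0.7143 1.1786]
A−BK = [5.4286 5.3571; 0.5714 0.6429]
AᵀP(A−BK) = [224.8571 225.2143; 225.2143 225.8036]
P' = Q + AᵀP(A−BK) = [236.1071 234.2143; 234.2143 234.8036]
tr(P') = 470.9107

470.9107


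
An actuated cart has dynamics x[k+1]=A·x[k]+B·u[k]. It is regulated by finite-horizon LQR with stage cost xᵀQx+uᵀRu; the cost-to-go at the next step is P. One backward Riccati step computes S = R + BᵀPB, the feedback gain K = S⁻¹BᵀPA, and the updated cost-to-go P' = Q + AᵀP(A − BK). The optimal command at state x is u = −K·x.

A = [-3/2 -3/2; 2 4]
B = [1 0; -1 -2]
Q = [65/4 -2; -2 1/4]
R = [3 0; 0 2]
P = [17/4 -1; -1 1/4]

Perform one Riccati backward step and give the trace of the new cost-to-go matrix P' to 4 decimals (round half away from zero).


28.0478

BᵀP = [5.2500 -1.2500; 2.0000 -0.5000]
S = R + BᵀPB = [3 0; 0 2] + [6.5000 2.5000; 2.5000 1.0000] = [9.5000 2.5000; 2.5000 3.0000]
BᵀPA = [-10.3750 -12.8750; -4.0000 -5.0000]
K = S⁻¹·BᵀPA = [-0.9494 -1.1742; -0.5421 -0.6882]
A−BK = [-0.5506 -0.3258; -0.0337 1.4494]
AᵀP(A−BK) = [4.5435 5.6278; 5.6278 7.0042]
P' = Q + AᵀP(A−BK) = [20.7935 3.6278; 3.6278 7.2542]
tr(P') = 28.0478


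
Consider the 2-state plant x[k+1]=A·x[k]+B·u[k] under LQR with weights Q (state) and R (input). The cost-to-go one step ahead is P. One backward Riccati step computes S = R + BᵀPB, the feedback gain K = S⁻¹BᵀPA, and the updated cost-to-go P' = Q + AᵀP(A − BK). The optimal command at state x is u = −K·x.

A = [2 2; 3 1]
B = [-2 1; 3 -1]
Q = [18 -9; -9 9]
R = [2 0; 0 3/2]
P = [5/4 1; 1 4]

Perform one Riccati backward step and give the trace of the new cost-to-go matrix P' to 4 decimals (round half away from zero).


57.1404

BᵀP = [0.5000 10.0000; 0.2500 -3.0000]
S = R + BᵀPB = [2 0; 0 3/2] + [29.0000 -9.5000; -9.5000 3.2500] = [31.0000 -9.5000; -9.5000 4.7500]
BᵀPA = [31.0000 11.0000; -8.5000 -2.5000]
K = S⁻¹·BᵀPA = [1.1667 0.5000; 0.5439 0.4737]
A−BK = [3.7895 2.5263; 0.0439 -0.0263]
AᵀP(A−BK) = [21.4561 13.5263; 13.5263 8.6842]
P' = Q + AᵀP(A−BK) = [39.4561 4.5263; 4.5263 17.6842]
tr(P') = 57.1404


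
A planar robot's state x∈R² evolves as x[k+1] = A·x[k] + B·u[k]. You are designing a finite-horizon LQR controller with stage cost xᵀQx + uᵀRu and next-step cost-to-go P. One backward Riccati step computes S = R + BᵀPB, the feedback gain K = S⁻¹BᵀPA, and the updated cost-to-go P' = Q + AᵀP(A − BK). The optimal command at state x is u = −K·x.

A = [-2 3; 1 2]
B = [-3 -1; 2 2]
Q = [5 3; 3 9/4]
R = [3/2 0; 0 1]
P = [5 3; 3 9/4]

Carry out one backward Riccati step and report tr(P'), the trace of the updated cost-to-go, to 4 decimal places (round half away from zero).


19.6090

BᵀP = [-9.0000 -4.5000; 1.0000 1.5000]
S = R + BᵀPB = [3/2 0; 0 1] + [18.0000 0.0000; 0.0000 2.0000] = [19.5000 0.0000; 0.0000 3.0000]
BᵀPA = [13.5000 -36.0000; -0.5000 6.0000]
K = S⁻¹·BᵀPA = [0.6923 -1.8462; -0.1667 2.0000]
A−BK = [-0.0897 -0.5385; -0.0513 1.6923]
AᵀP(A−BK) = [0.8205 -2.5769; -2.5769 11.5385]
P' = Q + AᵀP(A−BK) = [5.8205 0.4231; 0.4231 13.7885]
tr(P') = 19.6090


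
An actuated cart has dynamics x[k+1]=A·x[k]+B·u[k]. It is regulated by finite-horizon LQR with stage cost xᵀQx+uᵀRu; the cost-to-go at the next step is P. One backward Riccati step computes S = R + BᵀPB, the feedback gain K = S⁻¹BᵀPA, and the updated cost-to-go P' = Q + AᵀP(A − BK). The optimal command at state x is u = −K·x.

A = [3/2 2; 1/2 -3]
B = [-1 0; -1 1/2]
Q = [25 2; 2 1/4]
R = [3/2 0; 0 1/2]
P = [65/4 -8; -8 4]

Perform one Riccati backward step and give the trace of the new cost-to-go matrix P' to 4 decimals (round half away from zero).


BᵀP = [-8.2500 4.0000; -4.0000 2.0000]
S = R + BᵀPB = [3/2 0; 0 1/2] + [4.2500 2.0000; 2.0000 1.0000] = [5.7500 2.0000; 2.0000 1.5000]
BᵀPA = [-10.3750 -28.5000; -5.0000 -14.0000]
K = S⁻¹·BᵀPA = [-1.2027 -3.1892; -1.7297 -5.0811]
A−BK = [0.2973 -1.1892; 0.1622 -3.6486]
AᵀP(A−BK) = [4.4358 12.2568; 12.2568 34.9730]
P' = Q + AᵀP(A−BK) = [29.4358 14.2568; 14.2568 35.2230]
tr(P') = 64.6588

64.6588


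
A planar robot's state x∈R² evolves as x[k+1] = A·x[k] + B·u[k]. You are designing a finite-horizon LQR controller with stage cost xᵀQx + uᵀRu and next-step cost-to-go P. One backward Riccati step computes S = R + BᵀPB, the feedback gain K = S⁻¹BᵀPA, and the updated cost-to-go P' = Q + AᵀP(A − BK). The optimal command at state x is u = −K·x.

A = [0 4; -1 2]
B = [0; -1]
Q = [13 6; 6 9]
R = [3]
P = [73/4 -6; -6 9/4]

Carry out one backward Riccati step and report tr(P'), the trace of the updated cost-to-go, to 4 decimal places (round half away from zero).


155.8571

BᵀP = [6.0000 -2.2500]
S = R + BᵀPB = [3] + [2.2500] = [5.2500]
BᵀPA = [2.2500 19.5000]
K = S⁻¹·BᵀPA = [0.4286 3.7143]
A−BK = [0.0000 4.0000; -0.5714 5.7143]
AᵀP(A−BK) = [1.2857 11.1429; 11.1429 132.5714]
P' = Q + AᵀP(A−BK) = [14.2857 17.1429; 17.1429 141.5714]
tr(P') = 155.8571


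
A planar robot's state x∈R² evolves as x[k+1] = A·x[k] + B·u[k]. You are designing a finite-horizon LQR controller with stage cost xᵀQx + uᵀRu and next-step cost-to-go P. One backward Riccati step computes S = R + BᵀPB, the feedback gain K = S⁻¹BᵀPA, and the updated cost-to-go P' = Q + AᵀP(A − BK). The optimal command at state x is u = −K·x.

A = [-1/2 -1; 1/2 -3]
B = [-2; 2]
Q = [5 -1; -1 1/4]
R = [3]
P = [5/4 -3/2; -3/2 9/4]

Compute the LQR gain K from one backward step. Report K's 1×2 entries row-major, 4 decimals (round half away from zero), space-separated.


BᵀP = [-5.5000 7.5000]
S = R + BᵀPB = [3] + [26.0000] = [29.0000]
BᵀPA = [6.5000 -17.0000]
K = S⁻¹·BᵀPA = [0.2241 -0.5862]
A−BK = [-0.0517 -2.1724; 0.0517 -1.8276]
AᵀP(A−BK) = [0.1681 -0.4397; -0.4397 2.5345]
P' = Q + AᵀP(A−BK) = [5.1681 -1.4397; -1.4397 2.7845]
tr(P') = 7.9526

0.2241 -0.5862


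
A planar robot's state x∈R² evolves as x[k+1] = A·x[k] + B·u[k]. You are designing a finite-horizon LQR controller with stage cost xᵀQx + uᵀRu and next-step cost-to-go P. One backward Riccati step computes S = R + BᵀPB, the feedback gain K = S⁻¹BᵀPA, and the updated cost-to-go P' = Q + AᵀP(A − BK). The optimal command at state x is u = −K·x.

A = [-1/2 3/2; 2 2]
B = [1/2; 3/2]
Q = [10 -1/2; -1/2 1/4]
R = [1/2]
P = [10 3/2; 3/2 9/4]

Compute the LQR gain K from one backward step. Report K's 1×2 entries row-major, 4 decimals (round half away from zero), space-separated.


BᵀP = [7.2500 4.1250]
S = R + BᵀPB = [1/2] + [9.8125] = [10.3125]
BᵀPA = [4.6250 19.1250]
K = S⁻¹·BᵀPA = [0.4485 1.8545]
A−BK = [-0.7242 0.5727; 1.3273 -0.7818]
AᵀP(A−BK) = [6.4258 -4.0773; -4.0773 5.0318]
P' = Q + AᵀP(A−BK) = [16.4258 -4.5773; -4.5773 5.2818]
tr(P') = 21.7076

0.4485 1.8545


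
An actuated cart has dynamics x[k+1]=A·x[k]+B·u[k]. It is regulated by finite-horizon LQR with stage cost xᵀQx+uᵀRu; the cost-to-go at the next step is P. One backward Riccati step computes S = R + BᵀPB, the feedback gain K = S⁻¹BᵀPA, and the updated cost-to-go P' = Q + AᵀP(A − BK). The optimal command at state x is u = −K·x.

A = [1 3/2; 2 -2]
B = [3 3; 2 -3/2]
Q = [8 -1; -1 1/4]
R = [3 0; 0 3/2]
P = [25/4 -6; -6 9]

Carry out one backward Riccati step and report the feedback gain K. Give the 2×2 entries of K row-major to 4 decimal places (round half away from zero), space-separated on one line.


BᵀP = [6.7500 0.0000; 27.7500 -31.5000]
S = R + BᵀPB = [3 0; 0 3/2] + [20.2500 20.2500; 20.2500 130.5000] = [23.2500 20.2500; 20.2500 132.0000]
BᵀPA = [6.7500 10.1250; -35.2500 104.6250]
K = S⁻¹·BᵀPA = [0.6036 -0.2942; -0.3596 0.8377]
A−BK = [0.2682 -0.1307; 0.2534 -0.1551]
AᵀP(A−BK) = [1.4988 -1.1091; -1.1091 1.3923]
P' = Q + AᵀP(A−BK) = [9.4988 -2.1091; -2.1091 1.6423]
tr(P') = 11.1411

0.6036 -0.2942 -0.3596 0.8377


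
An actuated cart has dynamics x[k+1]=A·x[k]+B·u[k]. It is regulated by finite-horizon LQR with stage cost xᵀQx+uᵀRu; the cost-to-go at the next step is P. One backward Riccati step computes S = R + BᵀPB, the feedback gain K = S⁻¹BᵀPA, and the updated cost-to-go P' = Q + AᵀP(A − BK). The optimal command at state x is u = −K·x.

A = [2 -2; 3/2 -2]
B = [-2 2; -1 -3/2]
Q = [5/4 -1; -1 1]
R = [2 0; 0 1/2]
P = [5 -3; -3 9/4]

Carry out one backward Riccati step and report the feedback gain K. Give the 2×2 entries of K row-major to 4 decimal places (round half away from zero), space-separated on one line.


BᵀP = [-7.0000 3.7500; 14.5000 -9.3750]
S = R + BᵀPB = [2 0; 0 1/2] + [10.2500 -19.6250; -19.6250 43.0625] = [12.2500 -19.6250; -19.6250 43.5625]
BᵀPA = [-8.3750 6.5000; 14.9375 -10.2500]
K = S⁻¹·BᵀPA = [-0.4827 0.5522; 0.1254 0.0135]
A−BK = [0.7837 -0.9226; 1.2054 -1.4276]
AᵀP(A−BK) = [1.1460 -1.3266; -1.3266 1.5488]
P' = Q + AᵀP(A−BK) = [2.3960 -2.3266; -2.3266 2.5488]
tr(P') = 4.9449

-0.4827 0.5522 0.1254 0.0135


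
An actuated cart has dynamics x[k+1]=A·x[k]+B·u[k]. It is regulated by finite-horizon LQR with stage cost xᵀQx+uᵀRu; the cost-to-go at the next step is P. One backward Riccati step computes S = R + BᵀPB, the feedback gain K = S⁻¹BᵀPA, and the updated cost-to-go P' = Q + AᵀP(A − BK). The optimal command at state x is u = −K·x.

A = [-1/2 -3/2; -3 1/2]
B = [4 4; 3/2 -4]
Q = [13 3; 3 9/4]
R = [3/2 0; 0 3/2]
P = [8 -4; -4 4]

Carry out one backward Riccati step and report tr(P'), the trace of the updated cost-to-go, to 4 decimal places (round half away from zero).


BᵀP = [26.0000 -10.0000; 48.0000 -32.0000]
S = R + BᵀPB = [3/2 0; 0 3/2] + [89.0000 144.0000; 144.0000 320.0000] = [90.5000 144.0000; 144.0000 321.5000]
BᵀPA = [17.0000 -44.0000; 72.0000 -88.0000]
K = S⁻¹·BᵀPA = [-0.5864 -0.1763; 0.4866 -0.1947]
A−BK = [-0.1007 -0.0157; -0.1739 -0.0145]
AᵀP(A−BK) = [0.9330 0.0189; 0.0189 0.1045]
P' = Q + AᵀP(A−BK) = [13.9330 3.0189; 3.0189 2.3545]
tr(P') = 16.2876

16.2876


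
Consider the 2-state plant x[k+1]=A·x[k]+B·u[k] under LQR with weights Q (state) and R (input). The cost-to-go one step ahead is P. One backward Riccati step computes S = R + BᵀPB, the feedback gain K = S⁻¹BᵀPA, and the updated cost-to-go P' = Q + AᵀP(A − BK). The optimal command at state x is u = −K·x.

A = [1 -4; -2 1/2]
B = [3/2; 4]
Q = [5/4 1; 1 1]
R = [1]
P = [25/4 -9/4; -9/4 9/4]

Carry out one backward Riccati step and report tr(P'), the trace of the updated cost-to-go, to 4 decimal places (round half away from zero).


131.0760

BᵀP = [0.3750 5.6250]
S = R + BᵀPB = [1] + [23.0625] = [24.0625]
BᵀPA = [-10.8750 1.3125]
K = S⁻¹·BᵀPA = [-0.4519 0.0545]
A−BK = [1.6779 -4.0818; -0.1922 0.2818]
AᵀP(A−BK) = [19.3351 -45.7818; -45.7818 109.4909]
P' = Q + AᵀP(A−BK) = [20.5851 -44.7818; -44.7818 110.4909]
tr(P') = 131.0760


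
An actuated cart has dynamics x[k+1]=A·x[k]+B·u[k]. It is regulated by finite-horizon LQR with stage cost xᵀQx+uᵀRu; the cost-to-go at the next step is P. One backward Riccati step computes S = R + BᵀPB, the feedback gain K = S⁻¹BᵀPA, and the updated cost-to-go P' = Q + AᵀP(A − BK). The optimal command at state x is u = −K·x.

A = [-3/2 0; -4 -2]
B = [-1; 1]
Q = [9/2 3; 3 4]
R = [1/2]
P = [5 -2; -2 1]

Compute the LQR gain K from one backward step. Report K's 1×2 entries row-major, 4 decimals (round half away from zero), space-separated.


BᵀP = [-7.0000 3.0000]
S = R + BᵀPB = [1/2] + [10.0000] = [10.5000]
BᵀPA = [-1.5000 -6.0000]
K = S⁻¹·BᵀPA = [-0.1429 -0.5714]
A−BK = [-1.6429 -0.5714; -3.8571 -1.4286]
AᵀP(A−BK) = [3.0357 1.1429; 1.1429 0.5714]
P' = Q + AᵀP(A−BK) = [7.5357 4.1429; 4.1429 4.5714]
tr(P') = 12.1071

-0.1429 -0.5714


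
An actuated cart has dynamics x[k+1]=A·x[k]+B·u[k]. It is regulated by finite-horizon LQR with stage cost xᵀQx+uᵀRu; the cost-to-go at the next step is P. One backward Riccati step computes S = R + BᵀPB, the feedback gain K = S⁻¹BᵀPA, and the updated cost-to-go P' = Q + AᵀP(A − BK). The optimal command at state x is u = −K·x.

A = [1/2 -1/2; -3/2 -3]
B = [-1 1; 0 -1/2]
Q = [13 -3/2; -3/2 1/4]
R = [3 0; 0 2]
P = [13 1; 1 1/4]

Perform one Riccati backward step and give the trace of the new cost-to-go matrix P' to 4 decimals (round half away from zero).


BᵀP = [-13.0000 -1.0000; 12.5000 0.8750]
S = R + BᵀPB = [3 0; 0 2] + [13.0000 -12.5000; -12.5000 12.0625] = [16.0000 -12.5000; -12.5000 14.0625]
BᵀPA = [-5.0000 9.5000; 4.9375 -8.8750]
K = S⁻¹·BᵀPA = [-0.1250 0.3295; 0.2400 -0.3382]
A−BK = [0.1350 0.1677; -1.3800 -3.1691]
AᵀP(A−BK) = [0.5025 0.4425; 0.4425 2.3680]
P' = Q + AᵀP(A−BK) = [13.5025 -1.0575; -1.0575 2.6180]
tr(P') = 16.1205

16.1205


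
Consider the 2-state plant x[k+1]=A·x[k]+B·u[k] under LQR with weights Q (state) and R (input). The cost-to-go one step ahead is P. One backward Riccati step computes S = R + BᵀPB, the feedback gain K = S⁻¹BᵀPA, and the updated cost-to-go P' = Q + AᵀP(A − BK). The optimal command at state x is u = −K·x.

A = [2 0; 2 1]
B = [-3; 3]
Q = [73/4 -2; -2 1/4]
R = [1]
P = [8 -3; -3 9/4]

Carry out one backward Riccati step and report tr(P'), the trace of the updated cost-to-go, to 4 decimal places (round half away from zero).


27.9822

BᵀP = [-33.0000 15.7500]
S = R + BᵀPB = [1] + [146.2500] = [147.2500]
BᵀPA = [-34.5000 15.7500]
K = S⁻¹·BᵀPA = [-0.2343 0.1070]
A−BK = [1.2971 0.3209; 2.7029 0.6791]
AᵀP(A−BK) = [8.9168 2.1902; 2.1902 0.5654]
P' = Q + AᵀP(A−BK) = [27.1668 0.1902; 0.1902 0.8154]
tr(P') = 27.9822


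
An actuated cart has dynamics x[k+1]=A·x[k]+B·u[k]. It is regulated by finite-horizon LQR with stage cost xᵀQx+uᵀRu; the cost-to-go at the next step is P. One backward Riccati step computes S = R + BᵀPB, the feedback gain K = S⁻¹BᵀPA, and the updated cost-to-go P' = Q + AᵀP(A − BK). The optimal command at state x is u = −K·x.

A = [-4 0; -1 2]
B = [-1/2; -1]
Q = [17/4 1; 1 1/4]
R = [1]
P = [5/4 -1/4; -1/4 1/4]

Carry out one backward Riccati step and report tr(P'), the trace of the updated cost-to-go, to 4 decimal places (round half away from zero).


21.6905

BᵀP = [-0.3750 -0.1250]
S = R + BᵀPB = [1] + [0.3125] = [1.3125]
BᵀPA = [1.6250 -0.2500]
K = S⁻¹·BᵀPA = [1.2381 -0.1905]
A−BK = [-3.3810 -0.0952; 0.2381 1.8095]
AᵀP(A−BK) = [16.2381 1.8095; 1.8095 0.9524]
P' = Q + AᵀP(A−BK) = [20.4881 2.8095; 2.8095 1.2024]
tr(P') = 21.6905


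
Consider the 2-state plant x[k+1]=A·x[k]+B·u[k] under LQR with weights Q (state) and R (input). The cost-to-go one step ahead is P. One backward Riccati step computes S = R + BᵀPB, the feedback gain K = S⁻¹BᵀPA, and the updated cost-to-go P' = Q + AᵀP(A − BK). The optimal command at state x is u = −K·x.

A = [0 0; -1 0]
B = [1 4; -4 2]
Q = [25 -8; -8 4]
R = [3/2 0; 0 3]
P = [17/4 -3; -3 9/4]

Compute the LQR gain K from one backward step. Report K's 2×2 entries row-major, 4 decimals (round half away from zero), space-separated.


BᵀP = [16.2500 -12.0000; 11.0000 -7.5000]
S = R + BᵀPB = [3/2 0; 0 3] + [64.2500 41.0000; 41.0000 29.0000] = [65.7500 41.0000; 41.0000 32.0000]
BᵀPA = [12.0000 0.0000; 7.5000 0.0000]
K = S⁻¹·BᵀPA = [0.1809 0.0000; 0.0027 0.0000]
A−BK = [-0.1915 0.0000; -0.2819 0.0000]
AᵀP(A−BK) = [0.0598 0.0000; 0.0000 0.0000]
P' = Q + AᵀP(A−BK) = [25.0598 -8.0000; -8.0000 4.0000]
tr(P') = 29.0598

0.1809 0.0000 0.0027 0.0000


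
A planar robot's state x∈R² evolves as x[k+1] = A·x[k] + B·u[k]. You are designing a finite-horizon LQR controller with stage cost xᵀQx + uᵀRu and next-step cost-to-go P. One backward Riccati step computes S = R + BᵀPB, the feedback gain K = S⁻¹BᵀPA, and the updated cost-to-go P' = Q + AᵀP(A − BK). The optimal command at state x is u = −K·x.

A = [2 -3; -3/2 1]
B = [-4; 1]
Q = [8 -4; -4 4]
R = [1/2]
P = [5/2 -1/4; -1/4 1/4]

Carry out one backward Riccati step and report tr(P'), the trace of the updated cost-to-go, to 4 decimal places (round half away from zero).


12.6484

BᵀP = [-10.2500 1.2500]
S = R + BᵀPB = [1/2] + [42.2500] = [42.7500]
BᵀPA = [-22.3750 32.0000]
K = S⁻¹·BᵀPA = [-0.5234 0.7485]
A−BK = [-0.0936 -0.0058; -0.9766 0.2515]
AᵀP(A−BK) = [0.3516 -0.2515; -0.2515 0.2968]
P' = Q + AᵀP(A−BK) = [8.3516 -4.2515; -4.2515 4.2968]
tr(P') = 12.6484


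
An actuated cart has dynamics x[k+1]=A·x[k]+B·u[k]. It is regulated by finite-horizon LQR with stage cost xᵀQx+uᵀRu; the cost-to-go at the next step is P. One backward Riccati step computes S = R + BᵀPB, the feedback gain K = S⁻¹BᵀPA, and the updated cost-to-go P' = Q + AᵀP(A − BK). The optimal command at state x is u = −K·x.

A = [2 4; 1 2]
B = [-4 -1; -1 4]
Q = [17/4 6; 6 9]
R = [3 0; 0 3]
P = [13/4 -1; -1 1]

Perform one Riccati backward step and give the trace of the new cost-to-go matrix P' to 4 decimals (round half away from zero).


17.0385

BᵀP = [-12.0000 3.0000; -7.2500 5.0000]
S = R + BᵀPB = [3 0; 0 3] + [45.0000 24.0000; 24.0000 27.2500] = [48.0000 24.0000; 24.0000 30.2500]
BᵀPA = [-21.0000 -42.0000; -9.5000 -19.0000]
K = S⁻¹·BᵀPA = [-0.4649 -0.9298; 0.0548 0.1096]
A−BK = [0.1952 0.3904; 0.3159 0.6318]
AᵀP(A−BK) = [0.7577 1.5154; 1.5154 3.0308]
P' = Q + AᵀP(A−BK) = [5.0077 7.5154; 7.5154 12.0308]
tr(P') = 17.0385


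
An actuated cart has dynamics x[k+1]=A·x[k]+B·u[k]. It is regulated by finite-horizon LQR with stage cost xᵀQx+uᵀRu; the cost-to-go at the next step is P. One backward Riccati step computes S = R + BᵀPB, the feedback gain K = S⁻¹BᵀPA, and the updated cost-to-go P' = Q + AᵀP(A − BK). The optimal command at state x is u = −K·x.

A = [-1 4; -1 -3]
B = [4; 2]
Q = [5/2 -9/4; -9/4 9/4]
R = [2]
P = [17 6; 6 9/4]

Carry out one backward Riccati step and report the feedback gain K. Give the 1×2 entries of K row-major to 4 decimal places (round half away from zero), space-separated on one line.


BᵀP = [80.0000 28.5000]
S = R + BᵀPB = [2] + [377.0000] = [379.0000]
BᵀPA = [-108.5000 234.5000]
K = S⁻¹·BᵀPA = [-0.2863 0.6187]
A−BK = [0.1451 1.5251; -0.4274 -4.2375]
AᵀP(A−BK) = [0.1887 -0.1174; -0.1174 3.1570]
P' = Q + AᵀP(A−BK) = [2.6887 -2.3674; -2.3674 5.4070]
tr(P') = 8.0956

-0.2863 0.6187


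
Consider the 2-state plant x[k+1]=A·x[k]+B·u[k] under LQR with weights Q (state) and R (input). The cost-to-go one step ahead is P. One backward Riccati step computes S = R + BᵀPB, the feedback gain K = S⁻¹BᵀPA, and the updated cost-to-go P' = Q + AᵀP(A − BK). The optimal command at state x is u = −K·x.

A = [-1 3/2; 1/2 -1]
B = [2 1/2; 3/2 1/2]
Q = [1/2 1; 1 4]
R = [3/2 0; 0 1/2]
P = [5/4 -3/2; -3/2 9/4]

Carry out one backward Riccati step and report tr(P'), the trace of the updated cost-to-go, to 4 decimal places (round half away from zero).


16.6597

BᵀP = [0.2500 0.3750; -0.1250 0.3750]
S = R + BᵀPB = [3/2 0; 0 1/2] + [1.0625 0.3125; 0.3125 0.1250] = [2.5625 0.3125; 0.3125 0.6250]
BᵀPA = [-0.0625 0.0000; 0.3125 -0.5625]
K = S⁻¹·BᵀPA = [-0.0909 0.1169; 0.5455 -0.9584]
A−BK = [-1.0909 1.7455; 0.3636 -0.6961]
AᵀP(A−BK) = [3.1364 -5.3182; -5.3182 9.0234]
P' = Q + AᵀP(A−BK) = [3.6364 -4.3182; -4.3182 13.0234]
tr(P') = 16.6597


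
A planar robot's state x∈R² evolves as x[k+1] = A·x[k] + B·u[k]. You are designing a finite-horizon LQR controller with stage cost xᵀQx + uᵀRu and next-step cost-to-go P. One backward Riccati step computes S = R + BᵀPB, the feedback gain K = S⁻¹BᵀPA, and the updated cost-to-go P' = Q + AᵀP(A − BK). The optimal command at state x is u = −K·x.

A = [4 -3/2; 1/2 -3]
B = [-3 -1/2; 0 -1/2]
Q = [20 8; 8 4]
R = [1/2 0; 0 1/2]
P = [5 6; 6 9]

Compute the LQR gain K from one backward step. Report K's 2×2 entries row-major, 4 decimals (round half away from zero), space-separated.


BᵀP = [-15.0000 -18.0000; -5.5000 -7.5000]
S = R + BᵀPB = [1/2 0; 0 1/2] + [45.0000 16.5000; 16.5000 6.5000] = [45.5000 16.5000; 16.5000 7.0000]
BᵀPA = [-69.0000 76.5000; -25.7500 30.7500]
K = S⁻¹·BᵀPA = [-1.2568 0.6081; -0.7162 2.9595]
A−BK = [-0.1284 1.8041; 0.1419 -1.5203]
AᵀP(A−BK) = [1.0912 -1.8345; -1.8345 8.7264]
P' = Q + AᵀP(A−BK) = [21.0912 6.1655; 6.1655 12.7264]
tr(P') = 33.8176

-1.2568 0.6081 -0.7162 2.9595


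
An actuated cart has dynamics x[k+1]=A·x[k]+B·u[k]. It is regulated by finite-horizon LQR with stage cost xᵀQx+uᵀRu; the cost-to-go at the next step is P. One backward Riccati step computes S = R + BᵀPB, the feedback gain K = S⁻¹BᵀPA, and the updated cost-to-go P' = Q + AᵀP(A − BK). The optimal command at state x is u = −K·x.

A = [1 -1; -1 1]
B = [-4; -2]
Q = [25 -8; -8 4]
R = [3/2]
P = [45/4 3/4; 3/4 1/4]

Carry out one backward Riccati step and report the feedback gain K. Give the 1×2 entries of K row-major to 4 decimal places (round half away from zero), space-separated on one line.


-0.2211 0.2211

BᵀP = [-46.5000 -3.5000]
S = R + BᵀPB = [3/2] + [193.0000] = [194.5000]
BᵀPA = [-43.0000 43.0000]
K = S⁻¹·BᵀPA = [-0.2211 0.2211]
A−BK = [0.1157 -0.1157; -1.4422 1.4422]
AᵀP(A−BK) = [0.4936 -0.4936; -0.4936 0.4936]
P' = Q + AᵀP(A−BK) = [25.4936 -8.4936; -8.4936 4.4936]
tr(P') = 29.9871


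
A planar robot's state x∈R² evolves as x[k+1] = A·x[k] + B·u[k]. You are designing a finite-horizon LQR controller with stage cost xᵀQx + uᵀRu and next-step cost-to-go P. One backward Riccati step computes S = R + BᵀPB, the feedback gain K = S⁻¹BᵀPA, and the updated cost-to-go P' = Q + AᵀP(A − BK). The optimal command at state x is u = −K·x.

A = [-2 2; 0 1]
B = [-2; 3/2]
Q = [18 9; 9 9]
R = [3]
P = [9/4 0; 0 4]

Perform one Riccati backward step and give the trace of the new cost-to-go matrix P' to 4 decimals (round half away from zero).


44.7143

BᵀP = [-4.5000 6.0000]
S = R + BᵀPB = [3] + [18.0000] = [21.0000]
BᵀPA = [9.0000 -3.0000]
K = S⁻¹·BᵀPA = [0.4286 -0.1429]
A−BK = [-1.1429 1.7143; -0.6429 1.2143]
AᵀP(A−BK) = [5.1429 -7.7143; -7.7143 12.5714]
P' = Q + AᵀP(A−BK) = [23.1429 1.2857; 1.2857 21.5714]
tr(P') = 44.7143


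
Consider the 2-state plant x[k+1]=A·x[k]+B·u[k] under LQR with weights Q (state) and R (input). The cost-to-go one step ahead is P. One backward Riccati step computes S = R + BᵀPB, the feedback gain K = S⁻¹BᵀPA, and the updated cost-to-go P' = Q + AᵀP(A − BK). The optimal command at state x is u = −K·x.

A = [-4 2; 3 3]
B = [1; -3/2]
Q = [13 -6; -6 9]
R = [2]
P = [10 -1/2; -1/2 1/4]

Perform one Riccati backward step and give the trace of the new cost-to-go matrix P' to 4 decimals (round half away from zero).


59.1378

BᵀP = [10.7500 -0.8750]
S = R + BᵀPB = [2] + [12.0625] = [14.0625]
BᵀPA = [-45.6250 18.8750]
K = S⁻¹·BᵀPA = [-3.2444 1.3422]
A−BK = [-0.7556 0.6578; -1.8667 5.0133]
AᵀP(A−BK) = [26.2222 -13.5111; -13.5111 10.9156]
P' = Q + AᵀP(A−BK) = [39.2222 -19.5111; -19.5111 19.9156]
tr(P') = 59.1378


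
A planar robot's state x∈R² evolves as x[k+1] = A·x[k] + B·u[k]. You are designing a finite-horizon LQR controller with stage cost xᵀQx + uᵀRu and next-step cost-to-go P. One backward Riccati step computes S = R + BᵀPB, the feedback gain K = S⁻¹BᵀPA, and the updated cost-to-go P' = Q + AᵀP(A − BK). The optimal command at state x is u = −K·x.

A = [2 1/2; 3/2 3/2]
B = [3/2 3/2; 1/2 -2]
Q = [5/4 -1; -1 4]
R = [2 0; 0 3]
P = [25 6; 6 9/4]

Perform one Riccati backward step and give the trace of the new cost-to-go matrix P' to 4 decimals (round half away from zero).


BᵀP = [40.5000 10.1250; 25.5000 4.5000]
S = R + BᵀPB = [2 0; 0 3] + [65.8125 40.5000; 40.5000 29.2500] = [67.8125 40.5000; 40.5000 32.2500]
BᵀPA = [96.1875 35.4375; 57.7500 19.5000]
K = S⁻¹·BᵀPA = [1.3960 0.6459; 0.0376 -0.2065]
A−BK = [-0.1504 -0.1591; 0.8773 0.7641]
AᵀP(A−BK) = [4.6155 2.3594; 2.3594 1.4499]
P' = Q + AᵀP(A−BK) = [5.8655 1.3594; 1.3594 5.4499]
tr(P') = 11.3154

11.3154
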